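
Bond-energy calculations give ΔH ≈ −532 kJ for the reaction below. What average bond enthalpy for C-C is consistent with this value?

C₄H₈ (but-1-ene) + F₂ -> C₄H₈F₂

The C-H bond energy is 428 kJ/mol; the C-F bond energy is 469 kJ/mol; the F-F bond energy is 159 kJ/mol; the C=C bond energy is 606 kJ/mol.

D(C-C) ≈ 359 kJ/mol

Let D be the C-C bond energy.
Σ(broken) = 2×D + 8×428 + 1×606 + 1×159 = 4189 + 2D
Σ(formed) = 3×D + 2×469 + 8×428 = 4362 + 3D
ΔH = Σ(broken) − Σ(formed) = (4189 + 2D) − (4362 + 3D) = −173 − D
Setting this equal to −532 kJ gives D = 359 kJ/mol.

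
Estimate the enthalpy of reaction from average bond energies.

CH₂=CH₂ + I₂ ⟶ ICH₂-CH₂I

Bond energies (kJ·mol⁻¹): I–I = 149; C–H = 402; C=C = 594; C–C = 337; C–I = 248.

Bonds broken (reactants):
  C–H: 4 × 402 = 1608
  C=C: 1 × 594 = 594
  I–I: 1 × 149 = 149
  Σ(broken) = 2351 kJ
Bonds formed (products):
  C–C: 1 × 337 = 337
  C–H: 4 × 402 = 1608
  C–I: 2 × 248 = 496
  Σ(formed) = 2441 kJ
ΔH = Σ(broken) − Σ(formed) = 2351 − 2441 = −90 kJ

ΔH ≈ −90 kJ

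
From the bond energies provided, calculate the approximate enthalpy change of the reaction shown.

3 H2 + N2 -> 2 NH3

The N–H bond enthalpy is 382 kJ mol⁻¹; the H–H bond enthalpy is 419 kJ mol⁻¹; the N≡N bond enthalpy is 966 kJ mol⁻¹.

ΔH ≈ −69 kJ

Bonds broken (reactants):
  H–H: 3 × 419 = 1257
  N≡N: 1 × 966 = 966
  Σ(broken) = 2223 kJ
Bonds formed (products):
  N–H: 6 × 382 = 2292
  Σ(formed) = 2292 kJ
ΔH = Σ(broken) − Σ(formed) = 2223 − 2292 = −69 kJ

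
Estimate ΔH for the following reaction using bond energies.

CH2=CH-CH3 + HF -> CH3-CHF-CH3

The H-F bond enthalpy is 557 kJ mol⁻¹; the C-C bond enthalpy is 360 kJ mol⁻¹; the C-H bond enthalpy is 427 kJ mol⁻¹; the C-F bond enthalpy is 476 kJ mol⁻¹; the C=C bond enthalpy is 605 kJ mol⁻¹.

ΔH ≈ −101 kJ

Bonds broken (reactants):
  C-C: 1 × 360 = 360
  C-H: 6 × 427 = 2562
  C=C: 1 × 605 = 605
  H-F: 1 × 557 = 557
  Σ(broken) = 4084 kJ
Bonds formed (products):
  C-C: 2 × 360 = 720
  C-F: 1 × 476 = 476
  C-H: 7 × 427 = 2989
  Σ(formed) = 4185 kJ
ΔH = Σ(broken) − Σ(formed) = 4084 − 4185 = −101 kJ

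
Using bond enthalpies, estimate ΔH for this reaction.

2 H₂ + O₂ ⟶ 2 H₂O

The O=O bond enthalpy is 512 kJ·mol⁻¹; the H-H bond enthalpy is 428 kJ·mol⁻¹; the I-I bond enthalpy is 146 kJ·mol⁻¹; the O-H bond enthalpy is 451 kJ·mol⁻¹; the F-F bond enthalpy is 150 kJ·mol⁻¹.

ΔH ≈ −436 kJ

Bonds broken (reactants):
  H-H: 2 × 428 = 856
  O=O: 1 × 512 = 512
  Σ(broken) = 1368 kJ
Bonds formed (products):
  O-H: 4 × 451 = 1804
  Σ(formed) = 1804 kJ
ΔH = Σ(broken) − Σ(formed) = 1368 − 1804 = −436 kJ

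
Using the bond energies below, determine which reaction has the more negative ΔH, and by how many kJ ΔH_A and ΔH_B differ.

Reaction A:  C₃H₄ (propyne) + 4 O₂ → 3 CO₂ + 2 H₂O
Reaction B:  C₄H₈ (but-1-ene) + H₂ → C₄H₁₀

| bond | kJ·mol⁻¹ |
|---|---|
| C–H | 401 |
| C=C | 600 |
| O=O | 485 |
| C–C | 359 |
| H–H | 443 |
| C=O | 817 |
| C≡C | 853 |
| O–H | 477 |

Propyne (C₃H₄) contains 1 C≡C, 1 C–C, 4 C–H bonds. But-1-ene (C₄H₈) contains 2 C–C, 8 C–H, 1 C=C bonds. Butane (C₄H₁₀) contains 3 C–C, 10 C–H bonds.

Reaction A, by 1936 kJ

Reaction A:
  Bonds broken (reactants):
    C≡C: 1 × 853 = 853
    C–C: 1 × 359 = 359
    C–H: 4 × 401 = 1604
    O=O: 4 × 485 = 1940
    Σ(broken) = 4756 kJ
  Bonds formed (products):
    C=O: 6 × 817 = 4902
    O–H: 4 × 477 = 1908
    Σ(formed) = 6810 kJ
  ΔH_A = 4756 − 6810 = −2054 kJ
Reaction B:
  Bonds broken (reactants):
    C–C: 2 × 359 = 718
    C–H: 8 × 401 = 3208
    C=C: 1 × 600 = 600
    H–H: 1 × 443 = 443
    Σ(broken) = 4969 kJ
  Bonds formed (products):
    C–C: 3 × 359 = 1077
    C–H: 10 × 401 = 4010
    Σ(formed) = 5087 kJ
  ΔH_B = 4969 − 5087 = −118 kJ
ΔH_A − ΔH_B = −1936 kJ, so reaction A has the more negative ΔH; |ΔH_A − ΔH_B| = 1936 kJ.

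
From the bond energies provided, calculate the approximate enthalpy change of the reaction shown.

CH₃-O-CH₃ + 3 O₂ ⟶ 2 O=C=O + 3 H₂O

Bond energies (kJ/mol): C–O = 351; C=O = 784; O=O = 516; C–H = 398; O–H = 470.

Bonds broken (reactants):
  C–H: 6 × 398 = 2388
  C–O: 2 × 351 = 702
  O=O: 3 × 516 = 1548
  Σ(broken) = 4638 kJ
Bonds formed (products):
  C=O: 4 × 784 = 3136
  O–H: 6 × 470 = 2820
  Σ(formed) = 5956 kJ
ΔH = Σ(broken) − Σ(formed) = 4638 − 5956 = −1318 kJ

ΔH ≈ −1318 kJ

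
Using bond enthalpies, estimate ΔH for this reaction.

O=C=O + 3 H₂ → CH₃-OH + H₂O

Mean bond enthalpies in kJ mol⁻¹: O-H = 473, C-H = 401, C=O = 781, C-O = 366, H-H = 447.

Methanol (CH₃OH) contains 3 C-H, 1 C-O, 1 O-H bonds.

ΔH ≈ −85 kJ

Bonds broken (reactants):
  C=O: 2 × 781 = 1562
  H-H: 3 × 447 = 1341
  Σ(broken) = 2903 kJ
Bonds formed (products):
  C-H: 3 × 401 = 1203
  C-O: 1 × 366 = 366
  O-H: 3 × 473 = 1419
  Σ(formed) = 2988 kJ
ΔH = Σ(broken) − Σ(formed) = 2903 − 2988 = −85 kJ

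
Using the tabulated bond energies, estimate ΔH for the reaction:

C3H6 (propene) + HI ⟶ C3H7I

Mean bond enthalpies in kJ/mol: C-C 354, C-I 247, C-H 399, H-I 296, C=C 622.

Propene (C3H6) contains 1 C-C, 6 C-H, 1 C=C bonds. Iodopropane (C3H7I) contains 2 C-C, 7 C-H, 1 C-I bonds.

ΔH ≈ −82 kJ

Bonds broken (reactants):
  C-C: 1 × 354 = 354
  C-H: 6 × 399 = 2394
  C=C: 1 × 622 = 622
  H-I: 1 × 296 = 296
  Σ(broken) = 3666 kJ
Bonds formed (products):
  C-C: 2 × 354 = 708
  C-H: 7 × 399 = 2793
  C-I: 1 × 247 = 247
  Σ(formed) = 3748 kJ
ΔH = Σ(broken) − Σ(formed) = 3666 − 3748 = −82 kJ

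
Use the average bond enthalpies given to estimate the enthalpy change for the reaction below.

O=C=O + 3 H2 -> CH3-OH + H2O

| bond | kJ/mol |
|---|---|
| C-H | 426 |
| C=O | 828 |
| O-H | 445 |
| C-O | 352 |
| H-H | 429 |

Bonds broken (reactants):
  C=O: 2 × 828 = 1656
  H-H: 3 × 429 = 1287
  Σ(broken) = 2943 kJ
Bonds formed (products):
  C-H: 3 × 426 = 1278
  C-O: 1 × 352 = 352
  O-H: 3 × 445 = 1335
  Σ(formed) = 2965 kJ
ΔH = Σ(broken) − Σ(formed) = 2943 − 2965 = −22 kJ

ΔH ≈ −22 kJ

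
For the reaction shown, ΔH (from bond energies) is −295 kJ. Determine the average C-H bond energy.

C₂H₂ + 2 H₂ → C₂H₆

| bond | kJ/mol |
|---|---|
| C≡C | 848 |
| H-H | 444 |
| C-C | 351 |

Let D be the C-H bond energy.
Σ(broken) = 1×848 + 2×D + 2×444 = 1736 + 2D
Σ(formed) = 1×351 + 6×D = 351 + 6D
ΔH = Σ(broken) − Σ(formed) = (1736 + 2D) − (351 + 6D) = +1385 − 4D
Setting this equal to −295 kJ gives 4D = 1680, so D = 420 kJ/mol.

D(C-H) ≈ 420 kJ/mol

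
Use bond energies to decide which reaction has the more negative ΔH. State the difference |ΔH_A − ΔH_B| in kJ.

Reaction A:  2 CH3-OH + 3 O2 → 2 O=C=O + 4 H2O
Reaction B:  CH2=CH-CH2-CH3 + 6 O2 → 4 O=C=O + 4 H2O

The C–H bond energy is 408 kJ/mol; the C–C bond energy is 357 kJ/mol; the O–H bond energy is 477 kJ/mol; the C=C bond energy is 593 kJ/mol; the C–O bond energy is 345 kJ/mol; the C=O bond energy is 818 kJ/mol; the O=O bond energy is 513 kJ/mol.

Reaction A:
  Bonds broken (reactants):
    C–H: 6 × 408 = 2448
    C–O: 2 × 345 = 690
    O–H: 2 × 477 = 954
    O=O: 3 × 513 = 1539
    Σ(broken) = 5631 kJ
  Bonds formed (products):
    C=O: 4 × 818 = 3272
    O–H: 8 × 477 = 3816
    Σ(formed) = 7088 kJ
  ΔH_A = 5631 − 7088 = −1457 kJ
Reaction B:
  Bonds broken (reactants):
    C–C: 2 × 357 = 714
    C–H: 8 × 408 = 3264
    C=C: 1 × 593 = 593
    O=O: 6 × 513 = 3078
    Σ(broken) = 7649 kJ
  Bonds formed (products):
    C=O: 8 × 818 = 6544
    O–H: 8 × 477 = 3816
    Σ(formed) = 10360 kJ
  ΔH_B = 7649 − 10360 = −2711 kJ
ΔH_A − ΔH_B = +1254 kJ, so reaction B has the more negative ΔH; |ΔH_A − ΔH_B| = 1254 kJ.

Reaction B, by 1254 kJ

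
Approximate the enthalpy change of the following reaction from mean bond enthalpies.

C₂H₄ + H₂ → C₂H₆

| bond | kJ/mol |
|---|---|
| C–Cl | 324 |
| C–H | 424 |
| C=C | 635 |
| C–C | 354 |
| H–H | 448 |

ΔH ≈ −119 kJ

Bonds broken (reactants):
  C–H: 4 × 424 = 1696
  C=C: 1 × 635 = 635
  H–H: 1 × 448 = 448
  Σ(broken) = 2779 kJ
Bonds formed (products):
  C–C: 1 × 354 = 354
  C–H: 6 × 424 = 2544
  Σ(formed) = 2898 kJ
ΔH = Σ(broken) − Σ(formed) = 2779 − 2898 = −119 kJ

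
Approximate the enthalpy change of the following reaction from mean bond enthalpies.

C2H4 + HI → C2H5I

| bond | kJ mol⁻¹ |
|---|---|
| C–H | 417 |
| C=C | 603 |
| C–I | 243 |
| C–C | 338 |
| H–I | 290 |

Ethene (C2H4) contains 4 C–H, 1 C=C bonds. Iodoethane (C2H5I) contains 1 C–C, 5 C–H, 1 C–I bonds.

Bonds broken (reactants):
  C–H: 4 × 417 = 1668
  C=C: 1 × 603 = 603
  H–I: 1 × 290 = 290
  Σ(broken) = 2561 kJ
Bonds formed (products):
  C–C: 1 × 338 = 338
  C–H: 5 × 417 = 2085
  C–I: 1 × 243 = 243
  Σ(formed) = 2666 kJ
ΔH = Σ(broken) − Σ(formed) = 2561 − 2666 = −105 kJ

ΔH ≈ −105 kJ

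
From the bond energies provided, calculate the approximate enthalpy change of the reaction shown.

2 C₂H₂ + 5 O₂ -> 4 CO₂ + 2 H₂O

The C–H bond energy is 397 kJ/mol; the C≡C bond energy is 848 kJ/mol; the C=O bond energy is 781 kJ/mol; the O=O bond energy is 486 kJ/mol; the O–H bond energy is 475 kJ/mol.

Bonds broken (reactants):
  C≡C: 2 × 848 = 1696
  C–H: 4 × 397 = 1588
  O=O: 5 × 486 = 2430
  Σ(broken) = 5714 kJ
Bonds formed (products):
  C=O: 8 × 781 = 6248
  O–H: 4 × 475 = 1900
  Σ(formed) = 8148 kJ
ΔH = Σ(broken) − Σ(formed) = 5714 − 8148 = −2434 kJ

ΔH ≈ −2434 kJ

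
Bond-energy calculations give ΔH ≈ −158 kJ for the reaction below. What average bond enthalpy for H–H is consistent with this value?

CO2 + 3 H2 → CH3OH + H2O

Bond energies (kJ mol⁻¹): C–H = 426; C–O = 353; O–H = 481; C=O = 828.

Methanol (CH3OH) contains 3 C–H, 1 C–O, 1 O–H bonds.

Let D be the H–H bond energy.
Σ(broken) = 2×828 + 3×D = 1656 + 3D
Σ(formed) = 3×426 + 1×353 + 3×481 = 3074
ΔH = Σ(broken) − Σ(formed) = (1656 + 3D) − (3074) = −1418 + 3D
Setting this equal to −158 kJ gives 3D = 1260, so D = 420 kJ/mol.

D(H–H) ≈ 420 kJ/mol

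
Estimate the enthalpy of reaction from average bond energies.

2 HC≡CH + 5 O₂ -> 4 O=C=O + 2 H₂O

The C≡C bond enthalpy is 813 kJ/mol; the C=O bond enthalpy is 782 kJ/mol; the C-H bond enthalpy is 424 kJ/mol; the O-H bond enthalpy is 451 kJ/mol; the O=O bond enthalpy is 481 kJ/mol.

ΔH ≈ −2333 kJ

Bonds broken (reactants):
  C≡C: 2 × 813 = 1626
  C-H: 4 × 424 = 1696
  O=O: 5 × 481 = 2405
  Σ(broken) = 5727 kJ
Bonds formed (products):
  C=O: 8 × 782 = 6256
  O-H: 4 × 451 = 1804
  Σ(formed) = 8060 kJ
ΔH = Σ(broken) − Σ(formed) = 5727 − 8060 = −2333 kJ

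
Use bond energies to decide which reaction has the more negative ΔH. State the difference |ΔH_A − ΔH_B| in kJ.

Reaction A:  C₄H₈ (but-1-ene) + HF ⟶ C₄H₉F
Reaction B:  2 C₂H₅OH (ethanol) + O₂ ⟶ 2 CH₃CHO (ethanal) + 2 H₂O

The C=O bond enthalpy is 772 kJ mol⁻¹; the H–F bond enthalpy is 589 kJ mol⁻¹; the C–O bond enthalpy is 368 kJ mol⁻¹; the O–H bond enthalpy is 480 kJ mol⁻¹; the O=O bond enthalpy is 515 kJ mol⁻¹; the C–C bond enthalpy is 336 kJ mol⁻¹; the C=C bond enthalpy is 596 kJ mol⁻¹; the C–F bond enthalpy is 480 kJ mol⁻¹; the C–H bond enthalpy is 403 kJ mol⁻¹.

Reaction B, by 413 kJ

Reaction A:
  Bonds broken (reactants):
    C–C: 2 × 336 = 672
    C–H: 8 × 403 = 3224
    C=C: 1 × 596 = 596
    H–F: 1 × 589 = 589
    Σ(broken) = 5081 kJ
  Bonds formed (products):
    C–C: 3 × 336 = 1008
    C–F: 1 × 480 = 480
    C–H: 9 × 403 = 3627
    Σ(formed) = 5115 kJ
  ΔH_A = 5081 − 5115 = −34 kJ
Reaction B:
  Bonds broken (reactants):
    C–C: 2 × 336 = 672
    C–H: 10 × 403 = 4030
    C–O: 2 × 368 = 736
    O–H: 2 × 480 = 960
    O=O: 1 × 515 = 515
    Σ(broken) = 6913 kJ
  Bonds formed (products):
    C–C: 2 × 336 = 672
    C–H: 8 × 403 = 3224
    C=O: 2 × 772 = 1544
    O–H: 4 × 480 = 1920
    Σ(formed) = 7360 kJ
  ΔH_B = 6913 − 7360 = −447 kJ
ΔH_A − ΔH_B = +413 kJ, so reaction B has the more negative ΔH; |ΔH_A − ΔH_B| = 413 kJ.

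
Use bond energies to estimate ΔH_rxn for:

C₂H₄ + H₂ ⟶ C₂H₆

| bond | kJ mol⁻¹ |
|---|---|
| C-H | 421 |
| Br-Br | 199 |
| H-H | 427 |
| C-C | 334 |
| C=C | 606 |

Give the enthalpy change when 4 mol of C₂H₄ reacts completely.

ΔH = −572 kJ

Bonds broken (reactants):
  C-H: 4 × 421 = 1684
  C=C: 1 × 606 = 606
  H-H: 1 × 427 = 427
  Σ(broken) = 2717 kJ
Bonds formed (products):
  C-C: 1 × 334 = 334
  C-H: 6 × 421 = 2526
  Σ(formed) = 2860 kJ
ΔH = Σ(broken) − Σ(formed) = 2717 − 2860 = −143 kJ
For 4× the reaction as written: 4 × (−143) = −572 kJ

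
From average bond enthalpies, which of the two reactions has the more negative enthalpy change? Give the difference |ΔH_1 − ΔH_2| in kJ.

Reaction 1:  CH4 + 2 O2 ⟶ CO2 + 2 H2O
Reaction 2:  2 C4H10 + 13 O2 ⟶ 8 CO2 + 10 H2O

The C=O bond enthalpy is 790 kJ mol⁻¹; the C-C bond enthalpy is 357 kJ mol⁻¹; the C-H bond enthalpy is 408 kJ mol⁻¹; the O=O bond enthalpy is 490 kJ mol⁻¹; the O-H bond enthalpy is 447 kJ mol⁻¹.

Reaction 1:
  Bonds broken (reactants):
    C-H: 4 × 408 = 1632
    O=O: 2 × 490 = 980
    Σ(broken) = 2612 kJ
  Bonds formed (products):
    C=O: 2 × 790 = 1580
    O-H: 4 × 447 = 1788
    Σ(formed) = 3368 kJ
  ΔH_1 = 2612 − 3368 = −756 kJ
Reaction 2:
  Bonds broken (reactants):
    C-C: 6 × 357 = 2142
    C-H: 20 × 408 = 8160
    O=O: 13 × 490 = 6370
    Σ(broken) = 16672 kJ
  Bonds formed (products):
    C=O: 16 × 790 = 12640
    O-H: 20 × 447 = 8940
    Σ(formed) = 21580 kJ
  ΔH_2 = 16672 − 21580 = −4908 kJ
ΔH_1 − ΔH_2 = +4152 kJ, so reaction 2 has the more negative ΔH; |ΔH_1 − ΔH_2| = 4152 kJ.

Reaction 2, by 4152 kJ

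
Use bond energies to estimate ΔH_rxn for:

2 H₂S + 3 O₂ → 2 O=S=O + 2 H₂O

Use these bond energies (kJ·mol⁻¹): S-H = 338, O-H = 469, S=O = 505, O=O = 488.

Bonds broken (reactants):
  O=O: 3 × 488 = 1464
  S-H: 4 × 338 = 1352
  Σ(broken) = 2816 kJ
Bonds formed (products):
  O-H: 4 × 469 = 1876
  S=O: 4 × 505 = 2020
  Σ(formed) = 3896 kJ
ΔH = Σ(broken) − Σ(formed) = 2816 − 3896 = −1080 kJ

ΔH ≈ −1080 kJ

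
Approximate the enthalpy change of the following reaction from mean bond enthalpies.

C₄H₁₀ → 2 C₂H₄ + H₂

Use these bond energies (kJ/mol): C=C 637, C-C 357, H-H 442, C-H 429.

ΔH ≈ +213 kJ

Bonds broken (reactants):
  C-C: 3 × 357 = 1071
  C-H: 10 × 429 = 4290
  Σ(broken) = 5361 kJ
Bonds formed (products):
  C-H: 8 × 429 = 3432
  C=C: 2 × 637 = 1274
  H-H: 1 × 442 = 442
  Σ(formed) = 5148 kJ
ΔH = Σ(broken) − Σ(formed) = 5361 − 5148 = +213 kJ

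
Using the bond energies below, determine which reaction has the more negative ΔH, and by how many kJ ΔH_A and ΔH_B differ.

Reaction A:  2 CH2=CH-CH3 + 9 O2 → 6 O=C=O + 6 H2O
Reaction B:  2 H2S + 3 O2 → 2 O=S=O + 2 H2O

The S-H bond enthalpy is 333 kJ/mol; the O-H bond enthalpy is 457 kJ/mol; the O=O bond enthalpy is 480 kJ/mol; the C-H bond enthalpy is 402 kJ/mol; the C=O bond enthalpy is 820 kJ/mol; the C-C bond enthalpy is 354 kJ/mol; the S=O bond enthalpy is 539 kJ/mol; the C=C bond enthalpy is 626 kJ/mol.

Reaction A:
  Bonds broken (reactants):
    C-C: 2 × 354 = 708
    C-H: 12 × 402 = 4824
    C=C: 2 × 626 = 1252
    O=O: 9 × 480 = 4320
    Σ(broken) = 11104 kJ
  Bonds formed (products):
    C=O: 12 × 820 = 9840
    O-H: 12 × 457 = 5484
    Σ(formed) = 15324 kJ
  ΔH_A = 11104 − 15324 = −4220 kJ
Reaction B:
  Bonds broken (reactants):
    O=O: 3 × 480 = 1440
    S-H: 4 × 333 = 1332
    Σ(broken) = 2772 kJ
  Bonds formed (products):
    O-H: 4 × 457 = 1828
    S=O: 4 × 539 = 2156
    Σ(formed) = 3984 kJ
  ΔH_B = 2772 − 3984 = −1212 kJ
ΔH_A − ΔH_B = −3008 kJ, so reaction A has the more negative ΔH; |ΔH_A − ΔH_B| = 3008 kJ.

Reaction A, by 3008 kJ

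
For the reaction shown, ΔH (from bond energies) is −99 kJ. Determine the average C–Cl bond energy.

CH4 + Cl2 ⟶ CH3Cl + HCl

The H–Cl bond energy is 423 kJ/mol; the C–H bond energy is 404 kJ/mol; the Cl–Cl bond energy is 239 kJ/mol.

Let D be the C–Cl bond energy.
Σ(broken) = 4×404 + 1×239 = 1855
Σ(formed) = 1×D + 3×404 + 1×423 = 1635 + D
ΔH = Σ(broken) − Σ(formed) = (1855) − (1635 + D) = +220 − D
Setting this equal to −99 kJ gives D = 319 kJ/mol.

D(C–Cl) ≈ 319 kJ/mol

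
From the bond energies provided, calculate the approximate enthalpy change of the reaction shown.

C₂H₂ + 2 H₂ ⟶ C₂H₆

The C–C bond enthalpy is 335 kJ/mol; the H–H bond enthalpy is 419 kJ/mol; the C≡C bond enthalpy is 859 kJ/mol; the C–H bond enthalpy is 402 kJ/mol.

Bonds broken (reactants):
  C≡C: 1 × 859 = 859
  C–H: 2 × 402 = 804
  H–H: 2 × 419 = 838
  Σ(broken) = 2501 kJ
Bonds formed (products):
  C–C: 1 × 335 = 335
  C–H: 6 × 402 = 2412
  Σ(formed) = 2747 kJ
ΔH = Σ(broken) − Σ(formed) = 2501 − 2747 = −246 kJ

ΔH ≈ −246 kJ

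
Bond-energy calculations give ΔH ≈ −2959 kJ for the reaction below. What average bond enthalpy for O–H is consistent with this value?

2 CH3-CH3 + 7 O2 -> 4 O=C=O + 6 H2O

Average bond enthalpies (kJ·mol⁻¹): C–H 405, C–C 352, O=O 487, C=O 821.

D(O–H) ≈ 447 kJ/mol

Let D be the O–H bond energy.
Σ(broken) = 2×352 + 12×405 + 7×487 = 8973
Σ(formed) = 8×821 + 12×D = 6568 + 12D
ΔH = Σ(broken) − Σ(formed) = (8973) − (6568 + 12D) = +2405 − 12D
Setting this equal to −2959 kJ gives 12D = 5364, so D = 447 kJ/mol.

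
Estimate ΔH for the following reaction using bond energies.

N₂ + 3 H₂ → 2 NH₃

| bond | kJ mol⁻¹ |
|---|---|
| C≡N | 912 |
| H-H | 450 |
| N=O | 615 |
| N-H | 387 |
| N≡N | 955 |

Bonds broken (reactants):
  H-H: 3 × 450 = 1350
  N≡N: 1 × 955 = 955
  Σ(broken) = 2305 kJ
Bonds formed (products):
  N-H: 6 × 387 = 2322
  Σ(formed) = 2322 kJ
ΔH = Σ(broken) − Σ(formed) = 2305 − 2322 = −17 kJ

ΔH ≈ −17 kJ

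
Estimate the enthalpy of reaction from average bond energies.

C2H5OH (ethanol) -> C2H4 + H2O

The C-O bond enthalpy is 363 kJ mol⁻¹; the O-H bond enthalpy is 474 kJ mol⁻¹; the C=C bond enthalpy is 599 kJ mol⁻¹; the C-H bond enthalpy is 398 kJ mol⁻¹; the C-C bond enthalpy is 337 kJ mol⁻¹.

ΔH ≈ +25 kJ

Bonds broken (reactants):
  C-C: 1 × 337 = 337
  C-H: 5 × 398 = 1990
  C-O: 1 × 363 = 363
  O-H: 1 × 474 = 474
  Σ(broken) = 3164 kJ
Bonds formed (products):
  C-H: 4 × 398 = 1592
  C=C: 1 × 599 = 599
  O-H: 2 × 474 = 948
  Σ(formed) = 3139 kJ
ΔH = Σ(broken) − Σ(formed) = 3164 − 3139 = +25 kJ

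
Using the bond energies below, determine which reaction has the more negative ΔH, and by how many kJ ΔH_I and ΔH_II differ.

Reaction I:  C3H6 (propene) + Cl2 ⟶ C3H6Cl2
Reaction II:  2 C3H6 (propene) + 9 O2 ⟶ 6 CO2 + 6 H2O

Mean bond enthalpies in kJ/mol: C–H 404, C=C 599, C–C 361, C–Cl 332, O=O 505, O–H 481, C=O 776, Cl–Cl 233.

Reaction I:
  Bonds broken (reactants):
    C–C: 1 × 361 = 361
    C–H: 6 × 404 = 2424
    C=C: 1 × 599 = 599
    Cl–Cl: 1 × 233 = 233
    Σ(broken) = 3617 kJ
  Bonds formed (products):
    C–C: 2 × 361 = 722
    C–Cl: 2 × 332 = 664
    C–H: 6 × 404 = 2424
    Σ(formed) = 3810 kJ
  ΔH_I = 3617 − 3810 = −193 kJ
Reaction II:
  Bonds broken (reactants):
    C–C: 2 × 361 = 722
    C–H: 12 × 404 = 4848
    C=C: 2 × 599 = 1198
    O=O: 9 × 505 = 4545
    Σ(broken) = 11313 kJ
  Bonds formed (products):
    C=O: 12 × 776 = 9312
    O–H: 12 × 481 = 5772
    Σ(formed) = 15084 kJ
  ΔH_II = 11313 − 15084 = −3771 kJ
ΔH_I − ΔH_II = +3578 kJ, so reaction II has the more negative ΔH; |ΔH_I − ΔH_II| = 3578 kJ.

Reaction II, by 3578 kJ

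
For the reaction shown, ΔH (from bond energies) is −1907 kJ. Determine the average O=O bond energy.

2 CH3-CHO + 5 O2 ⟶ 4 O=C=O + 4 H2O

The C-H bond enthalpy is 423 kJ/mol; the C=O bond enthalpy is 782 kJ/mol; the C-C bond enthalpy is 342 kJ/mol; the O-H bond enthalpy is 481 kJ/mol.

D(O=O) ≈ 513 kJ/mol

Let D be the O=O bond energy.
Σ(broken) = 2×342 + 8×423 + 2×782 + 5×D = 5632 + 5D
Σ(formed) = 8×782 + 8×481 = 10104
ΔH = Σ(broken) − Σ(formed) = (5632 + 5D) − (10104) = −4472 + 5D
Setting this equal to −1907 kJ gives 5D = 2565, so D = 513 kJ/mol.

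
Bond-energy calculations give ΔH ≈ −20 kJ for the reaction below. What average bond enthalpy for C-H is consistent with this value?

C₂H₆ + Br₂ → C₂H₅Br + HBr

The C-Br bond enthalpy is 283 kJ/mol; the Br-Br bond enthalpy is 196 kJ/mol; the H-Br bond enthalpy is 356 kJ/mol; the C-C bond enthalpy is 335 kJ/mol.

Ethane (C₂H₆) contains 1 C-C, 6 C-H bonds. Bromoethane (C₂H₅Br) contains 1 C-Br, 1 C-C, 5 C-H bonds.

Let D be the C-H bond energy.
Σ(broken) = 1×196 + 1×335 + 6×D = 531 + 6D
Σ(formed) = 1×283 + 1×335 + 5×D + 1×356 = 974 + 5D
ΔH = Σ(broken) − Σ(formed) = (531 + 6D) − (974 + 5D) = −443 + D
Setting this equal to −20 kJ gives D = 423 kJ/mol.

D(C-H) ≈ 423 kJ/mol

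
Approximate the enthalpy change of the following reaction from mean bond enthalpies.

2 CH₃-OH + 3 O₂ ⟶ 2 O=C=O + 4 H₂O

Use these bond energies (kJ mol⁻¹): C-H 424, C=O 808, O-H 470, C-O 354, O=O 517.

Bonds broken (reactants):
  C-H: 6 × 424 = 2544
  C-O: 2 × 354 = 708
  O-H: 2 × 470 = 940
  O=O: 3 × 517 = 1551
  Σ(broken) = 5743 kJ
Bonds formed (products):
  C=O: 4 × 808 = 3232
  O-H: 8 × 470 = 3760
  Σ(formed) = 6992 kJ
ΔH = Σ(broken) − Σ(formed) = 5743 − 6992 = −1249 kJ

ΔH ≈ −1249 kJ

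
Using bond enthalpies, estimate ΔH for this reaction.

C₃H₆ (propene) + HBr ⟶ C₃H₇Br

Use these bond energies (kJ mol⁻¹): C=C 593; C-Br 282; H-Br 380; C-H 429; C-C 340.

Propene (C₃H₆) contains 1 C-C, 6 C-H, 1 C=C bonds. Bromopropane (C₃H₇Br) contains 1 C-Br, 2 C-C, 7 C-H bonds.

Bonds broken (reactants):
  C-C: 1 × 340 = 340
  C-H: 6 × 429 = 2574
  C=C: 1 × 593 = 593
  H-Br: 1 × 380 = 380
  Σ(broken) = 3887 kJ
Bonds formed (products):
  C-Br: 1 × 282 = 282
  C-C: 2 × 340 = 680
  C-H: 7 × 429 = 3003
  Σ(formed) = 3965 kJ
ΔH = Σ(broken) − Σ(formed) = 3887 − 3965 = −78 kJ

ΔH ≈ −78 kJ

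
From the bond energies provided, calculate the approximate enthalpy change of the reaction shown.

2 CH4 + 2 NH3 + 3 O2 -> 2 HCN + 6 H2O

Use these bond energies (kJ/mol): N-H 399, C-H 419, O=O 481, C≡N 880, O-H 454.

Bonds broken (reactants):
  C-H: 8 × 419 = 3352
  N-H: 6 × 399 = 2394
  O=O: 3 × 481 = 1443
  Σ(broken) = 7189 kJ
Bonds formed (products):
  C≡N: 2 × 880 = 1760
  C-H: 2 × 419 = 838
  O-H: 12 × 454 = 5448
  Σ(formed) = 8046 kJ
ΔH = Σ(broken) − Σ(formed) = 7189 − 8046 = −857 kJ

ΔH ≈ −857 kJ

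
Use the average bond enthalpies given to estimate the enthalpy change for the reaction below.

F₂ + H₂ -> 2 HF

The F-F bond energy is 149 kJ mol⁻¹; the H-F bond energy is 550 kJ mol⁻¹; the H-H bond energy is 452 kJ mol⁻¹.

Bonds broken (reactants):
  F-F: 1 × 149 = 149
  H-H: 1 × 452 = 452
  Σ(broken) = 601 kJ
Bonds formed (products):
  H-F: 2 × 550 = 1100
  Σ(formed) = 1100 kJ
ΔH = Σ(broken) − Σ(formed) = 601 − 1100 = −499 kJ

ΔH ≈ −499 kJ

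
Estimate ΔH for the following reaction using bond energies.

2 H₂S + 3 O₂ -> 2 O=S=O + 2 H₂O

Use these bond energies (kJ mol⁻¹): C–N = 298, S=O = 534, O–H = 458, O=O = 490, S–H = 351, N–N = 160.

ΔH ≈ −1094 kJ

Bonds broken (reactants):
  O=O: 3 × 490 = 1470
  S–H: 4 × 351 = 1404
  Σ(broken) = 2874 kJ
Bonds formed (products):
  O–H: 4 × 458 = 1832
  S=O: 4 × 534 = 2136
  Σ(formed) = 3968 kJ
ΔH = Σ(broken) − Σ(formed) = 2874 − 3968 = −1094 kJ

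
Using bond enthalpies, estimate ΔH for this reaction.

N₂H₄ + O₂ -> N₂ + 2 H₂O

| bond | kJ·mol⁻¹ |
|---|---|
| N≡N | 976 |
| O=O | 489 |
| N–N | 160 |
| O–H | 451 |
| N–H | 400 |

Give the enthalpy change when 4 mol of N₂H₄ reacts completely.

ΔH = −2124 kJ

Bonds broken (reactants):
  N–H: 4 × 400 = 1600
  N–N: 1 × 160 = 160
  O=O: 1 × 489 = 489
  Σ(broken) = 2249 kJ
Bonds formed (products):
  N≡N: 1 × 976 = 976
  O–H: 4 × 451 = 1804
  Σ(formed) = 2780 kJ
ΔH = Σ(broken) − Σ(formed) = 2249 − 2780 = −531 kJ
For 4× the reaction as written: 4 × (−531) = −2124 kJ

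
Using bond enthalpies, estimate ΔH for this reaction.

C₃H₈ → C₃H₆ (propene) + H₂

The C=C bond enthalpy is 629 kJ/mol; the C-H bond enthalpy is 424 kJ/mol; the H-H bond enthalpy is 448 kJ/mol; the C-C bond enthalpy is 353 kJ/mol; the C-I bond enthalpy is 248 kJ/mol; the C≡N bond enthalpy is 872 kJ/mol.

Bonds broken (reactants):
  C-C: 2 × 353 = 706
  C-H: 8 × 424 = 3392
  Σ(broken) = 4098 kJ
Bonds formed (products):
  C-C: 1 × 353 = 353
  C-H: 6 × 424 = 2544
  C=C: 1 × 629 = 629
  H-H: 1 × 448 = 448
  Σ(formed) = 3974 kJ
ΔH = Σ(broken) − Σ(formed) = 4098 − 3974 = +124 kJ

ΔH ≈ +124 kJ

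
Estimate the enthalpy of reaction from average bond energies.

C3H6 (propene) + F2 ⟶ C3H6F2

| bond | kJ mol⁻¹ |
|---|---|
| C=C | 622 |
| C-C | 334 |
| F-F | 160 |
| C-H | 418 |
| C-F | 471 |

ΔH ≈ −494 kJ

Bonds broken (reactants):
  C-C: 1 × 334 = 334
  C-H: 6 × 418 = 2508
  C=C: 1 × 622 = 622
  F-F: 1 × 160 = 160
  Σ(broken) = 3624 kJ
Bonds formed (products):
  C-C: 2 × 334 = 668
  C-F: 2 × 471 = 942
  C-H: 6 × 418 = 2508
  Σ(formed) = 4118 kJ
ΔH = Σ(broken) − Σ(formed) = 3624 − 4118 = −494 kJ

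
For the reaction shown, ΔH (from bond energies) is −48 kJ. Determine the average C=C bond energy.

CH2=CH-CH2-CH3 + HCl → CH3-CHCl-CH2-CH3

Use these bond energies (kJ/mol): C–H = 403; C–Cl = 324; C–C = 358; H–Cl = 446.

D(C=C) ≈ 591 kJ/mol

Let D be the C=C bond energy.
Σ(broken) = 2×358 + 8×403 + 1×D + 1×446 = 4386 + D
Σ(formed) = 3×358 + 1×324 + 9×403 = 5025
ΔH = Σ(broken) − Σ(formed) = (4386 + D) − (5025) = −639 + D
Setting this equal to −48 kJ gives D = 591 kJ/mol.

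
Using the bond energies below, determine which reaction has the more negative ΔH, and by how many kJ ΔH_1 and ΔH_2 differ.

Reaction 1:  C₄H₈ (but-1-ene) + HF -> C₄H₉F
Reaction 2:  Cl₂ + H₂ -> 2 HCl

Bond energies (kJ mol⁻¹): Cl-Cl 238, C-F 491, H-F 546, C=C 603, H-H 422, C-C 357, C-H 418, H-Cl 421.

Reaction 2, by 65 kJ

Reaction 1:
  Bonds broken (reactants):
    C-C: 2 × 357 = 714
    C-H: 8 × 418 = 3344
    C=C: 1 × 603 = 603
    H-F: 1 × 546 = 546
    Σ(broken) = 5207 kJ
  Bonds formed (products):
    C-C: 3 × 357 = 1071
    C-F: 1 × 491 = 491
    C-H: 9 × 418 = 3762
    Σ(formed) = 5324 kJ
  ΔH_1 = 5207 − 5324 = −117 kJ
Reaction 2:
  Bonds broken (reactants):
    Cl-Cl: 1 × 238 = 238
    H-H: 1 × 422 = 422
    Σ(broken) = 660 kJ
  Bonds formed (products):
    H-Cl: 2 × 421 = 842
    Σ(formed) = 842 kJ
  ΔH_2 = 660 − 842 = −182 kJ
ΔH_1 − ΔH_2 = +65 kJ, so reaction 2 has the more negative ΔH; |ΔH_1 − ΔH_2| = 65 kJ.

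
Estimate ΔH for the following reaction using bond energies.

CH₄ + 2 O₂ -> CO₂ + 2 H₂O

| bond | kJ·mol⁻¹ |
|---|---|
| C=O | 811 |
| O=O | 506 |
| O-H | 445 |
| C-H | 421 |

ΔH ≈ −706 kJ

Bonds broken (reactants):
  C-H: 4 × 421 = 1684
  O=O: 2 × 506 = 1012
  Σ(broken) = 2696 kJ
Bonds formed (products):
  C=O: 2 × 811 = 1622
  O-H: 4 × 445 = 1780
  Σ(formed) = 3402 kJ
ΔH = Σ(broken) − Σ(formed) = 2696 − 3402 = −706 kJ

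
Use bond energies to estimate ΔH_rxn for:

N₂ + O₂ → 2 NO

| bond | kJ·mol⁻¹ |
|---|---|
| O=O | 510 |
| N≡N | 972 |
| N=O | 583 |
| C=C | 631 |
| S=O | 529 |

Bonds broken (reactants):
  N≡N: 1 × 972 = 972
  O=O: 1 × 510 = 510
  Σ(broken) = 1482 kJ
Bonds formed (products):
  N=O: 2 × 583 = 1166
  Σ(formed) = 1166 kJ
ΔH = Σ(broken) − Σ(formed) = 1482 − 1166 = +316 kJ

ΔH ≈ +316 kJ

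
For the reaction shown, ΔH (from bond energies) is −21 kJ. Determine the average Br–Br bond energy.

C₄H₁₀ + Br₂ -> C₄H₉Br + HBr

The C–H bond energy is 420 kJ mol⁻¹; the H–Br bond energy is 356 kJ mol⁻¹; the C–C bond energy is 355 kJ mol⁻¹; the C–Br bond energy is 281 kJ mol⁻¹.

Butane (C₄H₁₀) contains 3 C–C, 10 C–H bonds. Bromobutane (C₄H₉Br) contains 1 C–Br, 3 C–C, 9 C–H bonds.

Let D be the Br–Br bond energy.
Σ(broken) = 1×D + 3×355 + 10×420 = 5265 + D
Σ(formed) = 1×281 + 3×355 + 9×420 + 1×356 = 5482
ΔH = Σ(broken) − Σ(formed) = (5265 + D) − (5482) = −217 + D
Setting this equal to −21 kJ gives D = 196 kJ/mol.

D(Br–Br) ≈ 196 kJ/mol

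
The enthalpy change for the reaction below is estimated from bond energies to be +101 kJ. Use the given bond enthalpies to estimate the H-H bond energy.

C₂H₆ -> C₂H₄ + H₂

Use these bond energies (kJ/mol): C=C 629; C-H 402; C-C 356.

Let D be the H-H bond energy.
Σ(broken) = 1×356 + 6×402 = 2768
Σ(formed) = 4×402 + 1×629 + 1×D = 2237 + D
ΔH = Σ(broken) − Σ(formed) = (2768) − (2237 + D) = +531 − D
Setting this equal to +101 kJ gives D = 430 kJ/mol.

D(H-H) ≈ 430 kJ/mol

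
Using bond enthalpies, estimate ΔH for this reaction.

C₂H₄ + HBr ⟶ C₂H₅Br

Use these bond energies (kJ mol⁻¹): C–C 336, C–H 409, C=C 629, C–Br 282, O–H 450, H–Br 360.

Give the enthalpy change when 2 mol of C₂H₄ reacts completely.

Bonds broken (reactants):
  C–H: 4 × 409 = 1636
  C=C: 1 × 629 = 629
  H–Br: 1 × 360 = 360
  Σ(broken) = 2625 kJ
Bonds formed (products):
  C–Br: 1 × 282 = 282
  C–C: 1 × 336 = 336
  C–H: 5 × 409 = 2045
  Σ(formed) = 2663 kJ
ΔH = Σ(broken) − Σ(formed) = 2625 − 2663 = −38 kJ
For 2× the reaction as written: 2 × (−38) = −76 kJ

ΔH = −76 kJ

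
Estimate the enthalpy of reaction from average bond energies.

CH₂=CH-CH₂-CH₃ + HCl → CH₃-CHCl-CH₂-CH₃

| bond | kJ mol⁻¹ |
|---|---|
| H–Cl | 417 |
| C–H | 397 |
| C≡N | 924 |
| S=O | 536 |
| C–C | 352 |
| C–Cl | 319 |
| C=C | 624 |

ΔH ≈ −27 kJ

Bonds broken (reactants):
  C–C: 2 × 352 = 704
  C–H: 8 × 397 = 3176
  C=C: 1 × 624 = 624
  H–Cl: 1 × 417 = 417
  Σ(broken) = 4921 kJ
Bonds formed (products):
  C–C: 3 × 352 = 1056
  C–Cl: 1 × 319 = 319
  C–H: 9 × 397 = 3573
  Σ(formed) = 4948 kJ
ΔH = Σ(broken) − Σ(formed) = 4921 − 4948 = −27 kJ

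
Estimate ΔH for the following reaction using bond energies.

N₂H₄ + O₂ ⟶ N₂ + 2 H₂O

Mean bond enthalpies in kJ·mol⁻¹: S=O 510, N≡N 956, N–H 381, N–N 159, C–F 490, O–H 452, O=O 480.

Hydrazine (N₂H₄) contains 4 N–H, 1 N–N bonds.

ΔH ≈ −601 kJ

Bonds broken (reactants):
  N–H: 4 × 381 = 1524
  N–N: 1 × 159 = 159
  O=O: 1 × 480 = 480
  Σ(broken) = 2163 kJ
Bonds formed (products):
  N≡N: 1 × 956 = 956
  O–H: 4 × 452 = 1808
  Σ(formed) = 2764 kJ
ΔH = Σ(broken) − Σ(formed) = 2163 − 2764 = −601 kJ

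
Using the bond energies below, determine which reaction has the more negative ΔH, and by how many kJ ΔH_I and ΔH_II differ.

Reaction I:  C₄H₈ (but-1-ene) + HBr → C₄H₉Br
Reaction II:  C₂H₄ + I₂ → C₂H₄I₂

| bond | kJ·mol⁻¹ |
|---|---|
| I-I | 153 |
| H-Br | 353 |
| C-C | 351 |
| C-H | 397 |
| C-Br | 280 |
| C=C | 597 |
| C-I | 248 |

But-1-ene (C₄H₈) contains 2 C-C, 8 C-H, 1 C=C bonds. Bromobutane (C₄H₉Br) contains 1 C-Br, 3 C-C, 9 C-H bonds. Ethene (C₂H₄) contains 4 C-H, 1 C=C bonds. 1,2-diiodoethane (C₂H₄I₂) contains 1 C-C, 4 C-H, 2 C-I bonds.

Reaction I:
  Bonds broken (reactants):
    C-C: 2 × 351 = 702
    C-H: 8 × 397 = 3176
    C=C: 1 × 597 = 597
    H-Br: 1 × 353 = 353
    Σ(broken) = 4828 kJ
  Bonds formed (products):
    C-Br: 1 × 280 = 280
    C-C: 3 × 351 = 1053
    C-H: 9 × 397 = 3573
    Σ(formed) = 4906 kJ
  ΔH_I = 4828 − 4906 = −78 kJ
Reaction II:
  Bonds broken (reactants):
    C-H: 4 × 397 = 1588
    C=C: 1 × 597 = 597
    I-I: 1 × 153 = 153
    Σ(broken) = 2338 kJ
  Bonds formed (products):
    C-C: 1 × 351 = 351
    C-H: 4 × 397 = 1588
    C-I: 2 × 248 = 496
    Σ(formed) = 2435 kJ
  ΔH_II = 2338 − 2435 = −97 kJ
ΔH_I − ΔH_II = +19 kJ, so reaction II has the more negative ΔH; |ΔH_I − ΔH_II| = 19 kJ.

Reaction II, by 19 kJ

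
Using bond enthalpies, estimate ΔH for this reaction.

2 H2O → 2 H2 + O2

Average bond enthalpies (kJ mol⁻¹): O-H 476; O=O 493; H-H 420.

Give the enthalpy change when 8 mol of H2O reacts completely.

ΔH = +2284 kJ

Bonds broken (reactants):
  O-H: 4 × 476 = 1904
  Σ(broken) = 1904 kJ
Bonds formed (products):
  H-H: 2 × 420 = 840
  O=O: 1 × 493 = 493
  Σ(formed) = 1333 kJ
ΔH = Σ(broken) − Σ(formed) = 1904 − 1333 = +571 kJ
For 4× the reaction as written: 4 × (+571) = +2284 kJ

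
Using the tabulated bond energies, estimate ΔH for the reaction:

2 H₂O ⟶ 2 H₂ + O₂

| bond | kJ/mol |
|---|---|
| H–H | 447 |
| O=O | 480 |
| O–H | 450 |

Bonds broken (reactants):
  O–H: 4 × 450 = 1800
  Σ(broken) = 1800 kJ
Bonds formed (products):
  H–H: 2 × 447 = 894
  O=O: 1 × 480 = 480
  Σ(formed) = 1374 kJ
ΔH = Σ(broken) − Σ(formed) = 1800 − 1374 = +426 kJ

ΔH ≈ +426 kJ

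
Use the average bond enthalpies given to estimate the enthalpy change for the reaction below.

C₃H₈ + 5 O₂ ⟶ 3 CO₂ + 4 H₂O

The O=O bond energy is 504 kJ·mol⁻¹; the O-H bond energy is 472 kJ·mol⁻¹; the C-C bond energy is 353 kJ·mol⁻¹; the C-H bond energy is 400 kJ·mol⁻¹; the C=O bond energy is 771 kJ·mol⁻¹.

Bonds broken (reactants):
  C-C: 2 × 353 = 706
  C-H: 8 × 400 = 3200
  O=O: 5 × 504 = 2520
  Σ(broken) = 6426 kJ
Bonds formed (products):
  C=O: 6 × 771 = 4626
  O-H: 8 × 472 = 3776
  Σ(formed) = 8402 kJ
ΔH = Σ(broken) − Σ(formed) = 6426 − 8402 = −1976 kJ

ΔH ≈ −1976 kJ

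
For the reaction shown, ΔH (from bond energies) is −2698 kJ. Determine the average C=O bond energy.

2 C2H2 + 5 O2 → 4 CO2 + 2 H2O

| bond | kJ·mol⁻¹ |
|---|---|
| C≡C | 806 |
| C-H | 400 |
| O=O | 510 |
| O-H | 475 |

Let D be the C=O bond energy.
Σ(broken) = 2×806 + 4×400 + 5×510 = 5762
Σ(formed) = 8×D + 4×475 = 1900 + 8D
ΔH = Σ(broken) − Σ(formed) = (5762) − (1900 + 8D) = +3862 − 8D
Setting this equal to −2698 kJ gives 8D = 6560, so D = 820 kJ/mol.

D(C=O) ≈ 820 kJ/mol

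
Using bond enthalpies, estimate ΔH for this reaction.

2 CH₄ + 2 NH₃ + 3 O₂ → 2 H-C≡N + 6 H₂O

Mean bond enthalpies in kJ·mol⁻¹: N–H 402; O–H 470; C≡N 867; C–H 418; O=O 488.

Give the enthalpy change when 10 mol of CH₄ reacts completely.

ΔH = −4950 kJ

Bonds broken (reactants):
  C–H: 8 × 418 = 3344
  N–H: 6 × 402 = 2412
  O=O: 3 × 488 = 1464
  Σ(broken) = 7220 kJ
Bonds formed (products):
  C≡N: 2 × 867 = 1734
  C–H: 2 × 418 = 836
  O–H: 12 × 470 = 5640
  Σ(formed) = 8210 kJ
ΔH = Σ(broken) − Σ(formed) = 7220 − 8210 = −990 kJ
For 5× the reaction as written: 5 × (−990) = −4950 kJ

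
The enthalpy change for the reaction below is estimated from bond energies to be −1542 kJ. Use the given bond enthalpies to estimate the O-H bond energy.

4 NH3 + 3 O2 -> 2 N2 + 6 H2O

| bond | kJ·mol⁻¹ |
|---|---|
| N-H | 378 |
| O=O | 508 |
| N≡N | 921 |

Let D be the O-H bond energy.
Σ(broken) = 12×378 + 3×508 = 6060
Σ(formed) = 2×921 + 12×D = 1842 + 12D
ΔH = Σ(broken) − Σ(formed) = (6060) − (1842 + 12D) = +4218 − 12D
Setting this equal to −1542 kJ gives 12D = 5760, so D = 480 kJ/mol.

D(O-H) ≈ 480 kJ/mol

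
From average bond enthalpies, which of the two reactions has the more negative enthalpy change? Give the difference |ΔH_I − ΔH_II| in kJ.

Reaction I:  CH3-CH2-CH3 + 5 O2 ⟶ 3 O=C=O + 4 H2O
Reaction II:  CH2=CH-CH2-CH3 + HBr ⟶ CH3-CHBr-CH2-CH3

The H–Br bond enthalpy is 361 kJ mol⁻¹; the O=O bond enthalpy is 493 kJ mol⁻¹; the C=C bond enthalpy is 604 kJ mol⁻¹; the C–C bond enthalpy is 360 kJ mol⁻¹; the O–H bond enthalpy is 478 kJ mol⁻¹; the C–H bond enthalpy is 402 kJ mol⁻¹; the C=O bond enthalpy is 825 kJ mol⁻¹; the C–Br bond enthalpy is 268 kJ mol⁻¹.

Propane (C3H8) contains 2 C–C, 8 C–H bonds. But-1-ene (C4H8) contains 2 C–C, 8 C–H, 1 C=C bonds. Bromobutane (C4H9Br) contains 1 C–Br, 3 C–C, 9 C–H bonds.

Reaction I, by 2308 kJ

Reaction I:
  Bonds broken (reactants):
    C–C: 2 × 360 = 720
    C–H: 8 × 402 = 3216
    O=O: 5 × 493 = 2465
    Σ(broken) = 6401 kJ
  Bonds formed (products):
    C=O: 6 × 825 = 4950
    O–H: 8 × 478 = 3824
    Σ(formed) = 8774 kJ
  ΔH_I = 6401 − 8774 = −2373 kJ
Reaction II:
  Bonds broken (reactants):
    C–C: 2 × 360 = 720
    C–H: 8 × 402 = 3216
    C=C: 1 × 604 = 604
    H–Br: 1 × 361 = 361
    Σ(broken) = 4901 kJ
  Bonds formed (products):
    C–Br: 1 × 268 = 268
    C–C: 3 × 360 = 1080
    C–H: 9 × 402 = 3618
    Σ(formed) = 4966 kJ
  ΔH_II = 4901 − 4966 = −65 kJ
ΔH_I − ΔH_II = −2308 kJ, so reaction I has the more negative ΔH; |ΔH_I − ΔH_II| = 2308 kJ.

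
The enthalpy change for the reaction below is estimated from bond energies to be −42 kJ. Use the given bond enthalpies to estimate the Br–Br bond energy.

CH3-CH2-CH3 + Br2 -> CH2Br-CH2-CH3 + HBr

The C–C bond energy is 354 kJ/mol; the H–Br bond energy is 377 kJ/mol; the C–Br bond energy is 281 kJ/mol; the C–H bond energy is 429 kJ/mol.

D(Br–Br) ≈ 187 kJ/mol

Let D be the Br–Br bond energy.
Σ(broken) = 1×D + 2×354 + 8×429 = 4140 + D
Σ(formed) = 1×281 + 2×354 + 7×429 + 1×377 = 4369
ΔH = Σ(broken) − Σ(formed) = (4140 + D) − (4369) = −229 + D
Setting this equal to −42 kJ gives D = 187 kJ/mol.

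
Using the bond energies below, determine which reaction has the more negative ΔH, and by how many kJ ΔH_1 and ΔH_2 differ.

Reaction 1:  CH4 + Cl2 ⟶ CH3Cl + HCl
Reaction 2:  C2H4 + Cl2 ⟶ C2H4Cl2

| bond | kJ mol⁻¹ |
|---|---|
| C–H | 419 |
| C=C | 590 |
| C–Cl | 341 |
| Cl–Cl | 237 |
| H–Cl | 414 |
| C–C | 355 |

Reaction 1:
  Bonds broken (reactants):
    C–H: 4 × 419 = 1676
    Cl–Cl: 1 × 237 = 237
    Σ(broken) = 1913 kJ
  Bonds formed (products):
    C–Cl: 1 × 341 = 341
    C–H: 3 × 419 = 1257
    H–Cl: 1 × 414 = 414
    Σ(formed) = 2012 kJ
  ΔH_1 = 1913 − 2012 = −99 kJ
Reaction 2:
  Bonds broken (reactants):
    C–H: 4 × 419 = 1676
    C=C: 1 × 590 = 590
    Cl–Cl: 1 × 237 = 237
    Σ(broken) = 2503 kJ
  Bonds formed (products):
    C–C: 1 × 355 = 355
    C–Cl: 2 × 341 = 682
    C–H: 4 × 419 = 1676
    Σ(formed) = 2713 kJ
  ΔH_2 = 2503 − 2713 = −210 kJ
ΔH_1 − ΔH_2 = +111 kJ, so reaction 2 has the more negative ΔH; |ΔH_1 − ΔH_2| = 111 kJ.

Reaction 2, by 111 kJ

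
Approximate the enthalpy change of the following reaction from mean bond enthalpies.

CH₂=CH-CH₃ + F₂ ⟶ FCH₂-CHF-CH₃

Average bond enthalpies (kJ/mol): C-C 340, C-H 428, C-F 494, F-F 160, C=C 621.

ΔH ≈ −547 kJ

Bonds broken (reactants):
  C-C: 1 × 340 = 340
  C-H: 6 × 428 = 2568
  C=C: 1 × 621 = 621
  F-F: 1 × 160 = 160
  Σ(broken) = 3689 kJ
Bonds formed (products):
  C-C: 2 × 340 = 680
  C-F: 2 × 494 = 988
  C-H: 6 × 428 = 2568
  Σ(formed) = 4236 kJ
ΔH = Σ(broken) − Σ(formed) = 3689 − 4236 = −547 kJ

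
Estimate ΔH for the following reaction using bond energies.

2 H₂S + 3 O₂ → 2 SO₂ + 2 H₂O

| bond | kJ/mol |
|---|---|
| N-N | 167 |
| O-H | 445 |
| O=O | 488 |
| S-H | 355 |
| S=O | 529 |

ΔH ≈ −1012 kJ

Bonds broken (reactants):
  O=O: 3 × 488 = 1464
  S-H: 4 × 355 = 1420
  Σ(broken) = 2884 kJ
Bonds formed (products):
  O-H: 4 × 445 = 1780
  S=O: 4 × 529 = 2116
  Σ(formed) = 3896 kJ
ΔH = Σ(broken) − Σ(formed) = 2884 − 3896 = −1012 kJ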